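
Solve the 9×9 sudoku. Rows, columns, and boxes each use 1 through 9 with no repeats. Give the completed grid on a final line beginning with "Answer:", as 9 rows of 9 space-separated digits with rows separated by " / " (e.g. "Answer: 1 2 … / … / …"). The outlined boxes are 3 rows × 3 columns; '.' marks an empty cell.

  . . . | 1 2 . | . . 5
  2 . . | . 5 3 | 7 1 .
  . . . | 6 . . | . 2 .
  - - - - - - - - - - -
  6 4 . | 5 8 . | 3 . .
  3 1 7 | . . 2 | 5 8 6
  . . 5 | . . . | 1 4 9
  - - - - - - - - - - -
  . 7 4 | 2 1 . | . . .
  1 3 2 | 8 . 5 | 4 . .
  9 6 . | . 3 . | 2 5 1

Step 1. [r4c3∈{9}] r4c3's peers cover all but 9 ⇒ r4c3=9.
Step 2. [r9c3∈{8}] r9c3's peers cover all but 8. So r9c3=8.
Step 3. [r3c2∈{5,8,9}] col 2 places 5 nowhere but r3c2. So r3c2=5.
Step 4. [r8c9∈{7}] r8c9 is down to just 7, so r8c9=7.
Step 5. [r6c1∈{8}] r6c1 is down to just 8, so r6c1=8.
Step 6. [r4c8∈{7}] nothing but 7 survives at r4c8 ⇒ r4c8=7.
Step 7. [r3c3∈{1,3}] r3c3 is the only open cell in row 3 admitting 1, so r3c3=1.
Step 8. [r3c9∈{3,4,8}] r3c9 is the only open cell in row 3 admitting 3, so r3c9=3.
Step 9. [r2c9∈{4,8}] col 9 places 4 nowhere but r2c9. So r2c9=4.
Step 10. [r2c4∈{9}] r2c4 is down to just 9 ⇒ r2c4=9.
Step 11. [r7c6∈{6,9}] col 6 places 9 nowhere but r7c6, so r7c6=9.
Step 12. [r3c7∈{8,9}] row 3 places 9 nowhere but r3c7, so r3c7=9.
Step 13. [r1c8∈{6}] only 6 remains possible at r1c8 ⇒ r1c8=6.
Step 14. [r3c6∈{4,7,8}] across row 3, 8 lands solely at r3c6, so r3c6=8.
Step 15. [r1c7∈{8}] only 8 remains possible at r1c7 ⇒ r1c7=8.
Step 16. [r5c4∈{4}] nothing but 4 survives at r5c4. So r5c4=4.
Step 17. [r3c5∈{4,7}] 4 has one home in col 5: r3c5 ⇒ r3c5=4.
Step 18. [r1c6∈{7}] r1c6 has the single candidate 7 ⇒ r1c6=7.
Step 19. [r6c5∈{6,7}] col 5 places 7 nowhere but r6c5, so r6c5=7.
Step 20. [r6c4∈{3}] r6c4 has the single candidate 3. So r6c4=3.
Step 21. [r7c1∈{5}] r7c1 is down to just 5 ⇒ r7c1=5.
Step 22. [r6c2∈{2}] nothing but 2 survives at r6c2, so r6c2=2.
Step 23. [r2c2∈{8}] nothing but 8 survives at r2c2. So r2c2=8.
Step 24. [r1c2∈{9}] only 9 remains possible at r1c2. So r1c2=9.
Step 25. [r8c8∈{9}] r8c8 has the single candidate 9, so r8c8=9.
Step 26. [r4c6∈{1}] nothing but 1 survives at r4c6. So r4c6=1.
Step 27. [r9c6∈{4}] only 4 remains possible at r9c6 ⇒ r9c6=4.
Step 28. [r4c9∈{2}] r4c9 has the single candidate 2. So r4c9=2.
Step 29. [r1c3∈{3}] r1c3's peers cover all but 3 ⇒ r1c3=3.
Step 30. [r7c8∈{3}] only 3 remains possible at r7c8 ⇒ r7c8=3.
Step 31. [r7c9∈{8}] r7c9 has the single candidate 8. So r7c9=8.
Step 32. [r1c1∈{4}] r1c1 is down to just 4, so r1c1=4.
Step 33. [r7c7∈{6}] r7c7 has the single candidate 6, so r7c7=6.
Step 34. [r6c6∈{6}] only 6 remains possible at r6c6 ⇒ r6c6=6.
Step 35. [r2c3∈{6}] r2c3's peers cover all but 6, so r2c3=6.
Step 36. [r9c4∈{7}] only 7 remains possible at r9c4. So r9c4=7.
Step 37. [r5c5∈{9}] r5c5 has the single candidate 9, so r5c5=9.
Step 38. [r8c5∈{6}] r8c5's peers cover all but 6, so r8c5=6.
Step 39. [r3c1∈{7}] r3c1's peers cover all but 7 ⇒ r3c1=7.

Answer: 4 9 3 1 2 7 8 6 5 / 2 8 6 9 5 3 7 1 4 / 7 5 1 6 4 8 9 2 3 / 6 4 9 5 8 1 3 7 2 / 3 1 7 4 9 2 5 8 6 / 8 2 5 3 7 6 1 4 9 / 5 7 4 2 1 9 6 3 8 / 1 3 2 8 6 5 4 9 7 / 9 6 8 7 3 4 2 5 1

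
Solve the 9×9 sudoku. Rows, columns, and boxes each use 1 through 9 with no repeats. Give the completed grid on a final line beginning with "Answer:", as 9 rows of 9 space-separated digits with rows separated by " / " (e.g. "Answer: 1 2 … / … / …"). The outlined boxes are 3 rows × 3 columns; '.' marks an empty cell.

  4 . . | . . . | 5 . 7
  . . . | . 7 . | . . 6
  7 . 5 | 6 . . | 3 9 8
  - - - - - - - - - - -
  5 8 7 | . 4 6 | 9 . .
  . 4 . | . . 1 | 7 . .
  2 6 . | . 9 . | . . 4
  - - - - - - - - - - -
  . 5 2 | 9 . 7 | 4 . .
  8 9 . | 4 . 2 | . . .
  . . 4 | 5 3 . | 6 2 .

Step 1. [r1c8∈{1}] r1c8 is down to just 1 ⇒ r1c8=1.
Step 2. [r2c4∈{1,2,3,8}] r2c4 is the only open cell in col 4 admitting 1. So r2c4=1.
Step 3. [r4c8∈{3}] r4c8's peers cover all but 3 ⇒ r4c8=3.
Step 4. [r8c7∈{1}] r8c7 is down to just 1 ⇒ r8c7=1.
Step 5. [r5c5∈{2,5,8}] col 5 places 5 nowhere but r5c5, so r5c5=5.
Step 6. [r9c6∈{8}] r9c6's peers cover all but 8 ⇒ r9c6=8.
Step 7. [r6c6∈{3}] r6c6 is down to just 3 ⇒ r6c6=3.
Step 8. [r1c4∈{2,3,8}] col 4 places 3 nowhere but r1c4 ⇒ r1c4=3.
Step 9. [r7c1∈{1,3,6}] in col 1, 6 fits only at r7c1 ⇒ r7c1=6.
Step 10. [r6c7∈{8}] r6c7's peers cover all but 8 ⇒ r6c7=8.
Step 11. [r8c3∈{3}] r8c3 has the single candidate 3. So r8c3=3.
Step 12. [r1c2∈{2}] r1c2 is down to just 2 ⇒ r1c2=2.
Step 13. [r5c3∈{9}] r5c3 is down to just 9 ⇒ r5c3=9.
Step 14. [r2c1∈{3,9}] r2c1 is the only open cell in col 1 admitting 9. So r2c1=9.
Step 15. [r5c9∈{2}] nothing but 2 survives at r5c9 ⇒ r5c9=2.
Step 16. [r3c6∈{4}] only 4 remains possible at r3c6, so r3c6=4.
Step 17. [r8c8∈{5,7}] row 8 places 7 nowhere but r8c8 ⇒ r8c8=7.
Step 18. [r2c3∈{8}] only 8 remains possible at r2c3 ⇒ r2c3=8.
Step 19. [r3c2∈{1}] nothing but 1 survives at r3c2, so r3c2=1.
Step 20. [r2c6∈{5}] r2c6 is down to just 5. So r2c6=5.
Step 21. [r5c8∈{6}] r5c8's peers cover all but 6. So r5c8=6.
Step 22. [r6c4∈{7}] r6c4's peers cover all but 7, so r6c4=7.
Step 23. [r9c1∈{1}] only 1 remains possible at r9c1 ⇒ r9c1=1.
Step 24. [r7c5∈{1}] only 1 remains possible at r7c5, so r7c5=1.
Step 25. [r7c8∈{8}] r7c8 is down to just 8, so r7c8=8.
Step 26. [r9c9∈{9}] r9c9's peers cover all but 9, so r9c9=9.
Step 27. [r6c3∈{1}] r6c3's peers cover all but 1 ⇒ r6c3=1.
Step 28. [r1c3∈{6}] r1c3 has the single candidate 6, so r1c3=6.
Step 29. [r9c2∈{7}] only 7 remains possible at r9c2 ⇒ r9c2=7.
Step 30. [r6c8∈{5}] r6c8 has the single candidate 5. So r6c8=5.
Step 31. [r2c8∈{4}] r2c8's peers cover all but 4. So r2c8=4.
Step 32. [r3c5∈{2}] nothing but 2 survives at r3c5 ⇒ r3c5=2.
Step 33. [r8c9∈{5}] r8c9 has the single candidate 5. So r8c9=5.
Step 34. [r4c9∈{1}] only 1 remains possible at r4c9. So r4c9=1.
Step 35. [r1c5∈{8}] only 8 remains possible at r1c5, so r1c5=8.
Step 36. [r2c7∈{2}] only 2 remains possible at r2c7. So r2c7=2.
Step 37. [r8c5∈{6}] r8c5 is down to just 6, so r8c5=6.
Step 38. [r5c1∈{3}] r5c1 is down to just 3, so r5c1=3.
Step 39. [r5c4∈{8}] r5c4 is down to just 8 ⇒ r5c4=8.
Step 40. [r2c2∈{3}] r2c2 has the single candidate 3 ⇒ r2c2=3.
Step 41. [r1c6∈{9}] r1c6's peers cover all but 9, so r1c6=9.
Step 42. [r7c9∈{3}] nothing but 3 survives at r7c9. So r7c9=3.
Step 43. [r4c4∈{2}] nothing but 2 survives at r4c4. So r4c4=2.

Answer: 4 2 6 3 8 9 5 1 7 / 9 3 8 1 7 5 2 4 6 / 7 1 5 6 2 4 3 9 8 / 5 8 7 2 4 6 9 3 1 / 3 4 9 8 5 1 7 6 2 / 2 6 1 7 9 3 8 5 4 / 6 5 2 9 1 7 4 8 3 / 8 9 3 4 6 2 1 7 5 / 1 7 4 5 3 8 6 2 9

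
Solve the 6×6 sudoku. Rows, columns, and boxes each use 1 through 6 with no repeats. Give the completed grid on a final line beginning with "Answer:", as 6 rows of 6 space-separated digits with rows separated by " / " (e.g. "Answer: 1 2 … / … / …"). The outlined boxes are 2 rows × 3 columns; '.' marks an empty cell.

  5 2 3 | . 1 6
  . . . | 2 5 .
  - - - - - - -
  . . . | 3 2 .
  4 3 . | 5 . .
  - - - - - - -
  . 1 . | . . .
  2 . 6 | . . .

Step 1. [r3c6∈{1,4}] 4 has one home in row 3: r3c6 ⇒ r3c6=4.
Step 2. [r2c6∈{3}] r2c6's peers cover all but 3 ⇒ r2c6=3.
Step 3. [r6c5∈{3,4}] r6c5 is the only open cell in row 6 admitting 3. So r6c5=3.
Step 4. [r5c5∈{4,6}] 4 has one home in col 5: r5c5, so r5c5=4.
Step 5. [r5c3∈{5}] only 5 remains possible at r5c3. So r5c3=5.
Step 6. [r3c3∈{1}] r3c3 is down to just 1 ⇒ r3c3=1.
Step 7. [r3c1∈{6}] r3c1 has the single candidate 6 ⇒ r3c1=6.
Step 8. [r4c6∈{1}] nothing but 1 survives at r4c6 ⇒ r4c6=1.
Step 9. [r2c2∈{4,6}] 6 has one home in row 2: r2c2 ⇒ r2c2=6.
Step 10. [r6c2∈{4}] r6c2's peers cover all but 4 ⇒ r6c2=4.
Step 11. [r4c3∈{2}] only 2 remains possible at r4c3, so r4c3=2.
Step 12. [r5c6∈{2}] nothing but 2 survives at r5c6 ⇒ r5c6=2.
Step 13. [r3c2∈{5}] nothing but 5 survives at r3c2. So r3c2=5.
Step 14. [r5c1∈{3}] r5c1 is down to just 3. So r5c1=3.
Step 15. [r5c4∈{6}] r5c4 has the single candidate 6, so r5c4=6.
Step 16. [r2c3∈{4}] nothing but 4 survives at r2c3, so r2c3=4.
Step 17. [r6c4∈{1}] r6c4 is down to just 1, so r6c4=1.
Step 18. [r2c1∈{1}] r2c1's peers cover all but 1, so r2c1=1.
Step 19. [r6c6∈{5}] r6c6 is down to just 5, so r6c6=5.
Step 20. [r1c4∈{4}] r1c4 has the single candidate 4 ⇒ r1c4=4.
Step 21. [r4c5∈{6}] r4c5's peers cover all but 6, so r4c5=6.

Answer: 5 2 3 4 1 6 / 1 6 4 2 5 3 / 6 5 1 3 2 4 / 4 3 2 5 6 1 / 3 1 5 6 4 2 / 2 4 6 1 3 5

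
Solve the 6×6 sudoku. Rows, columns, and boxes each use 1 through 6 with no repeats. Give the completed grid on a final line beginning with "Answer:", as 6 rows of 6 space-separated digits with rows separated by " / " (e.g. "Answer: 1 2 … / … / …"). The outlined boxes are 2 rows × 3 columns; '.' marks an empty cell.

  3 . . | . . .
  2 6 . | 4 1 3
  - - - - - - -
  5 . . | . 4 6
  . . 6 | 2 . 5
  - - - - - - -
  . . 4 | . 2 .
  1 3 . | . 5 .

Step 1. [r3c4∈{1,3}] 1 has one home in box 4: r3c4, so r3c4=1.
Step 2. [r1c4∈{5,6}] across col 4, 5 lands solely at r1c4. So r1c4=5.
Step 3. [r1c2∈{1,4}] across row 1, 4 lands solely at r1c2, so r1c2=4.
Step 4. [r3c2∈{2}] nothing but 2 survives at r3c2 ⇒ r3c2=2.
Step 5. [r6c4∈{6}] r6c4's peers cover all but 6. So r6c4=6.
Step 6. [r1c3∈{1}] r1c3's peers cover all but 1. So r1c3=1.
Step 7. [r1c6∈{2}] nothing but 2 survives at r1c6, so r1c6=2.
Step 8. [r4c2∈{1}] nothing but 1 survives at r4c2. So r4c2=1.
Step 9. [r5c4∈{3}] only 3 remains possible at r5c4. So r5c4=3.
Step 10. [r5c1∈{6}] r5c1 is down to just 6. So r5c1=6.
Step 11. [r1c5∈{6}] r1c5 is down to just 6, so r1c5=6.
Step 12. [r4c1∈{4}] r4c1's peers cover all but 4, so r4c1=4.
Step 13. [r5c2∈{5}] r5c2 is down to just 5 ⇒ r5c2=5.
Step 14. [r5c6∈{1}] r5c6 is down to just 1. So r5c6=1.
Step 15. [r6c6∈{4}] only 4 remains possible at r6c6. So r6c6=4.
Step 16. [r6c3∈{2}] r6c3's peers cover all but 2, so r6c3=2.
Step 17. [r2c3∈{5}] nothing but 5 survives at r2c3 ⇒ r2c3=5.
Step 18. [r3c3∈{3}] only 3 remains possible at r3c3 ⇒ r3c3=3.
Step 19. [r4c5∈{3}] nothing but 3 survives at r4c5 ⇒ r4c5=3.

Answer: 3 4 1 5 6 2 / 2 6 5 4 1 3 / 5 2 3 1 4 6 / 4 1 6 2 3 5 / 6 5 4 3 2 1 / 1 3 2 6 5 4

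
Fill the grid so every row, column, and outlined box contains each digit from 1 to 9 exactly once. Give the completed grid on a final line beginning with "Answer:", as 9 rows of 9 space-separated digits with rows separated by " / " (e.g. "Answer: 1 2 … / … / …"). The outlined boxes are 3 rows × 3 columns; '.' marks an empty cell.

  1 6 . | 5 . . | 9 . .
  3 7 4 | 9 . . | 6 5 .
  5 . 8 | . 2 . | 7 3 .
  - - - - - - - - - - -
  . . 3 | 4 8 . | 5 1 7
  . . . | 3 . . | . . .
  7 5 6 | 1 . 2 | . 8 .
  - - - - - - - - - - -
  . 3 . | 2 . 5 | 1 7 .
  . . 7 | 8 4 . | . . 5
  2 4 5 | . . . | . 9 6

Step 1. [r4c1∈{9}] nothing but 9 survives at r4c1. So r4c1=9.
Step 2. [r2c9∈{1,2,8}] row 2 places 2 nowhere but r2c9, so r2c9=2.
Step 3. [r7c9∈{4,8}] across row 7, 4 lands solely at r7c9. So r7c9=4.
Step 4. [r6c5∈{9}] r6c5 is down to just 9 ⇒ r6c5=9.
Step 5. [r5c8∈{2,4,6}] in col 8, 6 fits only at r5c8, so r5c8=6.
Step 6. [r5c7∈{2,4}] 2 has one home in box 6: r5c7 ⇒ r5c7=2.
Step 7. [r8c6∈{1,3,6,9}] 9 has one home in col 6: r8c6, so r8c6=9.
Step 8. [r3c6∈{1,4,6}] r3c6 is the only open cell in row 3 admitting 4, so r3c6=4.
Step 9. [r5c6∈{7}] r5c6 has the single candidate 7, so r5c6=7.
Step 10. [r5c2∈{1,8}] 8 has one home in col 2: r5c2, so r5c2=8.
Step 11. [r2c6∈{1,8}] r2c6 is the only open cell in row 2 admitting 8, so r2c6=8.
Step 12. [r1c6∈{3}] only 3 remains possible at r1c6, so r1c6=3.
Step 13. [r9c5∈{1,3,7}] 3 has one home in col 5: r9c5. So r9c5=3.
Step 14. [r7c1∈{6,8}] across row 7, 8 lands solely at r7c1. So r7c1=8.
Step 15. [r6c7∈{3,4}] r6c7 is the only open cell in row 6 admitting 4. So r6c7=4.
Step 16. [r7c3∈{9}] only 9 remains possible at r7c3, so r7c3=9.
Step 17. [r2c5∈{1}] r2c5's peers cover all but 1. So r2c5=1.
Step 18. [r3c4∈{6}] only 6 remains possible at r3c4. So r3c4=6.
Step 19. [r5c9∈{9}] r5c9 is down to just 9. So r5c9=9.
Step 20. [r1c8∈{4}] nothing but 4 survives at r1c8 ⇒ r1c8=4.
Step 21. [r3c9∈{1}] nothing but 1 survives at r3c9 ⇒ r3c9=1.
Step 22. [r5c5∈{5}] r5c5 is down to just 5 ⇒ r5c5=5.
Step 23. [r5c1∈{4}] r5c1's peers cover all but 4, so r5c1=4.
Step 24. [r9c4∈{7}] nothing but 7 survives at r9c4. So r9c4=7.
Step 25. [r1c5∈{7}] nothing but 7 survives at r1c5. So r1c5=7.
Step 26. [r8c1∈{6}] nothing but 6 survives at r8c1, so r8c1=6.
Step 27. [r1c3∈{2}] r1c3 has the single candidate 2 ⇒ r1c3=2.
Step 28. [r9c7∈{8}] r9c7's peers cover all but 8. So r9c7=8.
Step 29. [r5c3∈{1}] r5c3's peers cover all but 1. So r5c3=1.
Step 30. [r8c7∈{3}] r8c7 is down to just 3, so r8c7=3.
Step 31. [r8c2∈{1}] nothing but 1 survives at r8c2, so r8c2=1.
Step 32. [r3c2∈{9}] r3c2's peers cover all but 9. So r3c2=9.
Step 33. [r4c2∈{2}] r4c2 has the single candidate 2. So r4c2=2.
Step 34. [r1c9∈{8}] nothing but 8 survives at r1c9 ⇒ r1c9=8.
Step 35. [r4c6∈{6}] r4c6 has the single candidate 6 ⇒ r4c6=6.
Step 36. [r8c8∈{2}] r8c8's peers cover all but 2 ⇒ r8c8=2.
Step 37. [r6c9∈{3}] r6c9 is down to just 3. So r6c9=3.
Step 38. [r9c6∈{1}] r9c6's peers cover all but 1, so r9c6=1.
Step 39. [r7c5∈{6}] nothing but 6 survives at r7c5, so r7c5=6.

Answer: 1 6 2 5 7 3 9 4 8 / 3 7 4 9 1 8 6 5 2 / 5 9 8 6 2 4 7 3 1 / 9 2 3 4 8 6 5 1 7 / 4 8 1 3 5 7 2 6 9 / 7 5 6 1 9 2 4 8 3 / 8 3 9 2 6 5 1 7 4 / 6 1 7 8 4 9 3 2 5 / 2 4 5 7 3 1 8 9 6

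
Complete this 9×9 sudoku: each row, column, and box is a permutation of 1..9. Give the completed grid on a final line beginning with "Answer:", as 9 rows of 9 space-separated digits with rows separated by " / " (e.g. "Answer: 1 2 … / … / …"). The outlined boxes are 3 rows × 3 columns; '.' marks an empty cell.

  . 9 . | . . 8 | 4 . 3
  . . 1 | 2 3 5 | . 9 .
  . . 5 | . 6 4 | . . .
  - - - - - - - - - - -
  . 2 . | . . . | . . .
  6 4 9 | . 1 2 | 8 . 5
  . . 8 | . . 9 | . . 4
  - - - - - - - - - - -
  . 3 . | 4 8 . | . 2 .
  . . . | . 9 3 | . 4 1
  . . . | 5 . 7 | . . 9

Step 1. [r1c5∈{7}] r1c5 has the single candidate 7. So r1c5=7.
Step 2. [r8c4∈{6}] nothing but 6 survives at r8c4, so r8c4=6.
Step 3. [r4c3∈{3,7}] r4c3 is the only open cell in col 3 admitting 3, so r4c3=3.
Step 4. [r6c7∈{1,2,3,6,7}] in row 6, 2 fits only at r6c7 ⇒ r6c7=2.
Step 5. [r6c8∈{1,3,6,7}] r6c8 is the only open cell in row 6 admitting 6. So r6c8=6.
Step 6. [r4c9∈{7}] only 7 remains possible at r4c9. So r4c9=7.
Step 7. [r3c8∈{1,7,8}] col 8 places 7 nowhere but r3c8, so r3c8=7.
Step 8. [r3c2∈{8}] r3c2 has the single candidate 8. So r3c2=8.
Step 9. [r2c7∈{6}] r2c7 has the single candidate 6. So r2c7=6.
Step 10. [r1c1∈{2}] r1c1's peers cover all but 2, so r1c1=2.
Step 11. [r9c3∈{2,4,6}] col 3 places 4 nowhere but r9c3 ⇒ r9c3=4.
Step 12. [r6c5∈{5}] r6c5 has the single candidate 5. So r6c5=5.
Step 13. [r8c2∈{5,7}] col 2 places 5 nowhere but r8c2. So r8c2=5.
Step 14. [r3c7∈{1}] nothing but 1 survives at r3c7 ⇒ r3c7=1.
Step 15. [r8c7∈{7}] only 7 remains possible at r8c7, so r8c7=7.
Step 16. [r9c8∈{3,8}] r9c8 is the only open cell in col 8 admitting 8, so r9c8=8.
Step 17. [r9c1∈{1}] r9c1 is down to just 1 ⇒ r9c1=1.
Step 18. [r6c1∈{7}] r6c1's peers cover all but 7 ⇒ r6c1=7.
Step 19. [r9c2∈{6}] r9c2 has the single candidate 6, so r9c2=6.
Step 20. [r5c8∈{3}] only 3 remains possible at r5c8 ⇒ r5c8=3.
Step 21. [r7c6∈{1}] r7c6's peers cover all but 1. So r7c6=1.
Step 22. [r1c8∈{5}] only 5 remains possible at r1c8, so r1c8=5.
Step 23. [r2c2∈{7}] r2c2 is down to just 7, so r2c2=7.
Step 24. [r5c4∈{7}] nothing but 7 survives at r5c4. So r5c4=7.
Step 25. [r2c9∈{8}] r2c9's peers cover all but 8 ⇒ r2c9=8.
Step 26. [r6c4∈{3}] only 3 remains possible at r6c4 ⇒ r6c4=3.
Step 27. [r9c5∈{2}] nothing but 2 survives at r9c5 ⇒ r9c5=2.
Step 28. [r3c1∈{3}] only 3 remains possible at r3c1. So r3c1=3.
Step 29. [r7c9∈{6}] nothing but 6 survives at r7c9. So r7c9=6.
Step 30. [r4c1∈{5}] r4c1's peers cover all but 5, so r4c1=5.
Step 31. [r4c6∈{6}] r4c6 has the single candidate 6, so r4c6=6.
Step 32. [r4c7∈{9}] nothing but 9 survives at r4c7. So r4c7=9.
Step 33. [r7c1∈{9}] r7c1 has the single candidate 9, so r7c1=9.
Step 34. [r4c4∈{8}] r4c4 is down to just 8. So r4c4=8.
Step 35. [r9c7∈{3}] only 3 remains possible at r9c7, so r9c7=3.
Step 36. [r2c1∈{4}] r2c1 is down to just 4. So r2c1=4.
Step 37. [r4c8∈{1}] r4c8 has the single candidate 1. So r4c8=1.
Step 38. [r7c7∈{5}] r7c7 is down to just 5 ⇒ r7c7=5.
Step 39. [r1c3∈{6}] only 6 remains possible at r1c3, so r1c3=6.
Step 40. [r7c3∈{7}] r7c3 is down to just 7. So r7c3=7.
Step 41. [r3c4∈{9}] only 9 remains possible at r3c4 ⇒ r3c4=9.
Step 42. [r1c4∈{1}] nothing but 1 survives at r1c4 ⇒ r1c4=1.
Step 43. [r8c1∈{8}] only 8 remains possible at r8c1 ⇒ r8c1=8.
Step 44. [r3c9∈{2}] nothing but 2 survives at r3c9, so r3c9=2.
Step 45. [r4c5∈{4}] only 4 remains possible at r4c5. So r4c5=4.
Step 46. [r6c2∈{1}] r6c2 has the single candidate 1, so r6c2=1.
Step 47. [r8c3∈{2}] only 2 remains possible at r8c3. So r8c3=2.

Answer: 2 9 6 1 7 8 4 5 3 / 4 7 1 2 3 5 6 9 8 / 3 8 5 9 6 4 1 7 2 / 5 2 3 8 4 6 9 1 7 / 6 4 9 7 1 2 8 3 5 / 7 1 8 3 5 9 2 6 4 / 9 3 7 4 8 1 5 2 6 / 8 5 2 6 9 3 7 4 1 / 1 6 4 5 2 7 3 8 9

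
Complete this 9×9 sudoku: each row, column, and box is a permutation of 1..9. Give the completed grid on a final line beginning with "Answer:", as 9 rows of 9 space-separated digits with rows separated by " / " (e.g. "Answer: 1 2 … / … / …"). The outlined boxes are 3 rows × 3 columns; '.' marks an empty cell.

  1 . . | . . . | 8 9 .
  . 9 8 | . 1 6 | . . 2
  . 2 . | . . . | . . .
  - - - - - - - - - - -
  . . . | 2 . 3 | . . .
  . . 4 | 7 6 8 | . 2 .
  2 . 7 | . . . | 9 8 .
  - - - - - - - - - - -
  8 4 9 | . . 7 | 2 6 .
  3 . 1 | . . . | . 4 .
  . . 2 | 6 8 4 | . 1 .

Step 1. [r4c5∈{4,5,9}] box 5 places 9 nowhere but r4c5 ⇒ r4c5=9.
Step 2. [r8c2∈{5,6,7}] in row 8, 6 fits only at r8c2. So r8c2=6.
Step 3. [r6c9∈{1,3,4,5,6}] across row 6, 6 lands solely at r6c9 ⇒ r6c9=6.
Step 4. [r3c7∈{1,3,4,5,6,7}] col 7 places 6 nowhere but r3c7 ⇒ r3c7=6.
Step 5. [r3c9∈{1,3,4,5,7}] row 3 places 1 nowhere but r3c9. So r3c9=1.
Step 6. [r6c2∈{1,3,5}] in row 6, 3 fits only at r6c2, so r6c2=3.
Step 7. [r3c4∈{3,4,5,8,9}] in row 3, 8 fits only at r3c4 ⇒ r3c4=8.
Step 8. [r9c9∈{3,5,7,9}] row 9 places 9 nowhere but r9c9 ⇒ r9c9=9.
Step 9. [r9c7∈{3,5,7}] row 9 places 3 nowhere but r9c7. So r9c7=3.
Step 10. [r7c9∈{5}] only 5 remains possible at r7c9, so r7c9=5.
Step 11. [r7c5∈{3}] r7c5's peers cover all but 3, so r7c5=3.
Step 12. [r1c3∈{3,5,6}] across row 1, 6 lands solely at r1c3. So r1c3=6.
Step 13. [r4c3∈{5}] only 5 remains possible at r4c3, so r4c3=5.
Step 14. [r4c8∈{7}] r4c8's peers cover all but 7 ⇒ r4c8=7.
Step 15. [r6c6∈{1,5}] in col 6, 1 fits only at r6c6 ⇒ r6c6=1.
Step 16. [r5c7∈{1,5}] 5 has one home in row 5: r5c7, so r5c7=5.
Step 17. [r8c4∈{5,9}] col 4 places 9 nowhere but r8c4. So r8c4=9.
Step 18. [r8c7∈{7}] r8c7 is down to just 7. So r8c7=7.
Step 19. [r2c1∈{4,5,7}] across row 2, 7 lands solely at r2c1, so r2c1=7.
Step 20. [r1c2∈{5}] r1c2 is down to just 5, so r1c2=5.
Step 21. [r3c5∈{4,5,7}] row 3 places 7 nowhere but r3c5 ⇒ r3c5=7.
Step 22. [r2c7∈{4}] r2c7's peers cover all but 4. So r2c7=4.
Step 23. [r1c6∈{2}] only 2 remains possible at r1c6, so r1c6=2.
Step 24. [r1c5∈{4}] only 4 remains possible at r1c5 ⇒ r1c5=4.
Step 25. [r8c6∈{5}] r8c6's peers cover all but 5, so r8c6=5.
Step 26. [r2c4∈{3,5}] across box 2, 5 lands solely at r2c4, so r2c4=5.
Step 27. [r2c8∈{3}] r2c8's peers cover all but 3 ⇒ r2c8=3.
Step 28. [r4c2∈{1,8}] r4c2 is the only open cell in row 4 admitting 8. So r4c2=8.
Step 29. [r6c5∈{5}] r6c5's peers cover all but 5. So r6c5=5.
Step 30. [r3c1∈{4}] nothing but 4 survives at r3c1, so r3c1=4.
Step 31. [r9c1∈{5}] nothing but 5 survives at r9c1. So r9c1=5.
Step 32. [r3c8∈{5}] only 5 remains possible at r3c8, so r3c8=5.
Step 33. [r5c1∈{9}] r5c1 is down to just 9, so r5c1=9.
Step 34. [r1c4∈{3}] r1c4 has the single candidate 3. So r1c4=3.
Step 35. [r4c9∈{4}] only 4 remains possible at r4c9. So r4c9=4.
Step 36. [r3c6∈{9}] r3c6 has the single candidate 9 ⇒ r3c6=9.
Step 37. [r4c7∈{1}] r4c7 is down to just 1, so r4c7=1.
Step 38. [r5c9∈{3}] nothing but 3 survives at r5c9. So r5c9=3.
Step 39. [r8c9∈{8}] nothing but 8 survives at r8c9, so r8c9=8.
Step 40. [r5c2∈{1}] nothing but 1 survives at r5c2, so r5c2=1.
Step 41. [r1c9∈{7}] r1c9's peers cover all but 7 ⇒ r1c9=7.
Step 42. [r9c2∈{7}] nothing but 7 survives at r9c2. So r9c2=7.
Step 43. [r4c1∈{6}] r4c1's peers cover all but 6. So r4c1=6.
Step 44. [r3c3∈{3}] only 3 remains possible at r3c3 ⇒ r3c3=3.
Step 45. [r8c5∈{2}] r8c5 is down to just 2 ⇒ r8c5=2.
Step 46. [r6c4∈{4}] only 4 remains possible at r6c4 ⇒ r6c4=4.
Step 47. [r7c4∈{1}] only 1 remains possible at r7c4. So r7c4=1.

Answer: 1 5 6 3 4 2 8 9 7 / 7 9 8 5 1 6 4 3 2 / 4 2 3 8 7 9 6 5 1 / 6 8 5 2 9 3 1 7 4 / 9 1 4 7 6 8 5 2 3 / 2 3 7 4 5 1 9 8 6 / 8 4 9 1 3 7 2 6 5 / 3 6 1 9 2 5 7 4 8 / 5 7 2 6 8 4 3 1 9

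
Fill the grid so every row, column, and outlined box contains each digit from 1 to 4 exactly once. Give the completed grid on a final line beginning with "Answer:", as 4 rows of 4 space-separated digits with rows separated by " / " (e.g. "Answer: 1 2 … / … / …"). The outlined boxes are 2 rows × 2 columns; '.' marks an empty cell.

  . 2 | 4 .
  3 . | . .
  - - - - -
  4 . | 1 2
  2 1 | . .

Step 1. [r1c4∈{1,3}] row 1 places 3 nowhere but r1c4. So r1c4=3.
Step 2. [r3c2∈{3}] r3c2 is down to just 3, so r3c2=3.
Step 3. [r4c4∈{4}] r4c4 is down to just 4, so r4c4=4.
Step 4. [r2c2∈{4}] r2c2 has the single candidate 4. So r2c2=4.
Step 5. [r1c1∈{1}] only 1 remains possible at r1c1, so r1c1=1.
Step 6. [r4c3∈{3}] r4c3 is down to just 3, so r4c3=3.
Step 7. [r2c3∈{2}] r2c3 is down to just 2 ⇒ r2c3=2.
Step 8. [r2c4∈{1}] nothing but 1 survives at r2c4. So r2c4=1.

Answer: 1 2 4 3 / 3 4 2 1 / 4 3 1 2 / 2 1 3 4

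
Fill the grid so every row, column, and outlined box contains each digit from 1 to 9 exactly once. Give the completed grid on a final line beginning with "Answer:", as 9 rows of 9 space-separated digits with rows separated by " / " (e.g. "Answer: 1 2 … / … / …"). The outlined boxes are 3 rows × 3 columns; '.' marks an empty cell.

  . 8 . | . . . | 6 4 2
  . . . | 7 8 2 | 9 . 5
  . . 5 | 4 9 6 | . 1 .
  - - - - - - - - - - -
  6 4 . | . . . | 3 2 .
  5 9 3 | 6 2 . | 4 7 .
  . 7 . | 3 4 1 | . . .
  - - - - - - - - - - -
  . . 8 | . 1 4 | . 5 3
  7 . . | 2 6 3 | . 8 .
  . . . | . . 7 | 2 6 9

Step 1. [r4c3∈{1}] nothing but 1 survives at r4c3 ⇒ r4c3=1.
Step 2. [r4c9∈{8}] nothing but 8 survives at r4c9 ⇒ r4c9=8.
Step 3. [r9c5∈{5}] r9c5 has the single candidate 5 ⇒ r9c5=5.
Step 4. [r8c3∈{4,9}] in row 8, 9 fits only at r8c3, so r8c3=9.
Step 5. [r7c1∈{2}] only 2 remains possible at r7c1 ⇒ r7c1=2.
Step 6. [r3c1∈{3}] only 3 remains possible at r3c1. So r3c1=3.
Step 7. [r4c6∈{5,9}] in col 6, 9 fits only at r4c6. So r4c6=9.
Step 8. [r8c7∈{1}] r8c7 has the single candidate 1 ⇒ r8c7=1.
Step 9. [r1c4∈{1,5}] 1 has one home in col 4: r1c4 ⇒ r1c4=1.
Step 10. [r2c3∈{4,6}] r2c3 is the only open cell in col 3 admitting 6 ⇒ r2c3=6.
Step 11. [r2c2∈{1}] r2c2 has the single candidate 1, so r2c2=1.
Step 12. [r2c1∈{4}] r2c1 is down to just 4. So r2c1=4.
Step 13. [r3c9∈{7}] nothing but 7 survives at r3c9 ⇒ r3c9=7.
Step 14. [r6c3∈{2}] r6c3's peers cover all but 2, so r6c3=2.
Step 15. [r1c3∈{7}] r1c3's peers cover all but 7. So r1c3=7.
Step 16. [r7c7∈{7}] r7c7 has the single candidate 7. So r7c7=7.
Step 17. [r9c4∈{8}] only 8 remains possible at r9c4, so r9c4=8.
Step 18. [r2c8∈{3}] only 3 remains possible at r2c8 ⇒ r2c8=3.
Step 19. [r9c3∈{4}] r9c3 has the single candidate 4. So r9c3=4.
Step 20. [r1c1∈{9}] nothing but 9 survives at r1c1. So r1c1=9.
Step 21. [r6c8∈{9}] r6c8's peers cover all but 9. So r6c8=9.
Step 22. [r7c4∈{9}] r7c4's peers cover all but 9. So r7c4=9.
Step 23. [r9c2∈{3}] nothing but 3 survives at r9c2, so r9c2=3.
Step 24. [r9c1∈{1}] nothing but 1 survives at r9c1. So r9c1=1.
Step 25. [r6c7∈{5}] r6c7 is down to just 5. So r6c7=5.
Step 26. [r3c7∈{8}] only 8 remains possible at r3c7. So r3c7=8.
Step 27. [r4c5∈{7}] only 7 remains possible at r4c5, so r4c5=7.
Step 28. [r5c9∈{1}] nothing but 1 survives at r5c9, so r5c9=1.
Step 29. [r4c4∈{5}] r4c4 is down to just 5, so r4c4=5.
Step 30. [r3c2∈{2}] r3c2's peers cover all but 2. So r3c2=2.
Step 31. [r5c6∈{8}] r5c6 is down to just 8 ⇒ r5c6=8.
Step 32. [r1c6∈{5}] r1c6's peers cover all but 5. So r1c6=5.
Step 33. [r6c1∈{8}] only 8 remains possible at r6c1 ⇒ r6c1=8.
Step 34. [r8c9∈{4}] r8c9 is down to just 4 ⇒ r8c9=4.
Step 35. [r7c2∈{6}] only 6 remains possible at r7c2 ⇒ r7c2=6.
Step 36. [r6c9∈{6}] r6c9 has the single candidate 6. So r6c9=6.
Step 37. [r1c5∈{3}] r1c5 has the single candidate 3, so r1c5=3.
Step 38. [r8c2∈{5}] r8c2's peers cover all but 5, so r8c2=5.

Answer: 9 8 7 1 3 5 6 4 2 / 4 1 6 7 8 2 9 3 5 / 3 2 5 4 9 6 8 1 7 / 6 4 1 5 7 9 3 2 8 / 5 9 3 6 2 8 4 7 1 / 8 7 2 3 4 1 5 9 6 / 2 6 8 9 1 4 7 5 3 / 7 5 9 2 6 3 1 8 4 / 1 3 4 8 5 7 2 6 9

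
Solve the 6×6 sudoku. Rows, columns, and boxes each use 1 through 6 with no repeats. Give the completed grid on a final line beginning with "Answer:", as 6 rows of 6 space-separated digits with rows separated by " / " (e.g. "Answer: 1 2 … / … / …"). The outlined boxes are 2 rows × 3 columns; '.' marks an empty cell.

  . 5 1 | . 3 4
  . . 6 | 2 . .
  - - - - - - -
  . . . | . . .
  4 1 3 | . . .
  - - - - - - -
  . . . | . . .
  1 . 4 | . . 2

Step 1. [r1c4∈{6}] r1c4 has the single candidate 6. So r1c4=6.
Step 2. [r4c4∈{5}] r4c4 has the single candidate 5, so r4c4=5.
Step 3. [r4c6∈{6}] r4c6's peers cover all but 6 ⇒ r4c6=6.
Step 4. [r6c5∈{5,6}] across row 6, 5 lands solely at r6c5, so r6c5=5.
Step 5. [r6c2∈{3,6}] 6 has one home in row 6: r6c2 ⇒ r6c2=6.
Step 6. [r3c2∈{2}] nothing but 2 survives at r3c2 ⇒ r3c2=2.
Step 7. [r5c2∈{3}] only 3 remains possible at r5c2 ⇒ r5c2=3.
Step 8. [r5c6∈{1}] r5c6 has the single candidate 1 ⇒ r5c6=1.
Step 9. [r3c4∈{1,3,4}] col 4 places 1 nowhere but r3c4, so r3c4=1.
Step 10. [r5c3∈{2,5}] r5c3 is the only open cell in col 3 admitting 2, so r5c3=2.
Step 11. [r5c1∈{5}] r5c1's peers cover all but 5 ⇒ r5c1=5.
Step 12. [r5c5∈{4,6}] row 5 places 6 nowhere but r5c5, so r5c5=6.
Step 13. [r2c1∈{3}] r2c1 has the single candidate 3, so r2c1=3.
Step 14. [r3c3∈{5}] nothing but 5 survives at r3c3. So r3c3=5.
Step 15. [r4c5∈{2}] only 2 remains possible at r4c5 ⇒ r4c5=2.
Step 16. [r6c4∈{3}] r6c4's peers cover all but 3, so r6c4=3.
Step 17. [r3c1∈{6}] nothing but 6 survives at r3c1 ⇒ r3c1=6.
Step 18. [r2c5∈{1}] only 1 remains possible at r2c5 ⇒ r2c5=1.
Step 19. [r3c5∈{4}] nothing but 4 survives at r3c5. So r3c5=4.
Step 20. [r1c1∈{2}] only 2 remains possible at r1c1, so r1c1=2.
Step 21. [r3c6∈{3}] r3c6 is down to just 3, so r3c6=3.
Step 22. [r2c2∈{4}] only 4 remains possible at r2c2, so r2c2=4.
Step 23. [r5c4∈{4}] r5c4 is down to just 4 ⇒ r5c4=4.
Step 24. [r2c6∈{5}] nothing but 5 survives at r2c6 ⇒ r2c6=5.

Answer: 2 5 1 6 3 4 / 3 4 6 2 1 5 / 6 2 5 1 4 3 / 4 1 3 5 2 6 / 5 3 2 4 6 1 / 1 6 4 3 5 2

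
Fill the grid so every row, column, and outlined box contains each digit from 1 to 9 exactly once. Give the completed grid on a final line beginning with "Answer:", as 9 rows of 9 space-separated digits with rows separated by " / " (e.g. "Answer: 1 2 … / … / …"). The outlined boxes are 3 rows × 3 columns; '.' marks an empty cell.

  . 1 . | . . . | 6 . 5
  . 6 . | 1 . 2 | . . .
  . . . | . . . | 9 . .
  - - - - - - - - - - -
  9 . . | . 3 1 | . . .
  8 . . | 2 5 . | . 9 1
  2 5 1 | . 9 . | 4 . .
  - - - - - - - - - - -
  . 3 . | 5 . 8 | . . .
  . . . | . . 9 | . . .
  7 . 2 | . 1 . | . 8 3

Step 1. [r1c8∈{2,3,4,7}] across row 1, 2 lands solely at r1c8 ⇒ r1c8=2.
Step 2. [r2c3∈{3,4,5,7,8,9}] across row 2, 9 lands solely at r2c3, so r2c3=9.
Step 3. [r3c6∈{3,4,5,6,7}] col 6 places 5 nowhere but r3c6. So r3c6=5.
Step 4. [r8c3∈{4,5,6,8}] across col 3, 5 lands solely at r8c3 ⇒ r8c3=5.
Step 5. [r5c3∈{3,4,6,7}] box 4 places 3 nowhere but r5c3, so r5c3=3.
Step 6. [r5c7∈{7}] r5c7 has the single candidate 7 ⇒ r5c7=7.
Step 7. [r5c2∈{4}] r5c2's peers cover all but 4, so r5c2=4.
Step 8. [r4c4∈{4,6,7,8}] row 4 places 4 nowhere but r4c4 ⇒ r4c4=4.
Step 9. [r9c4∈{6}] r9c4's peers cover all but 6. So r9c4=6.
Step 10. [r3c8∈{1,3,4,7}] across row 3, 1 lands solely at r3c8, so r3c8=1.
Step 11. [r1c6∈{3,4,7}] 3 has one home in col 6: r1c6. So r1c6=3.
Step 12. [r1c1∈{4}] r1c1 has the single candidate 4. So r1c1=4.
Step 13. [r7c9∈{2,4,6,7,9}] row 7 places 9 nowhere but r7c9. So r7c9=9.
Step 14. [r6c4∈{7,8}] 8 has one home in box 5: r6c4, so r6c4=8.
Step 15. [r3c4∈{7}] r3c4 is down to just 7 ⇒ r3c4=7.
Step 16. [r6c9∈{6}] r6c9's peers cover all but 6 ⇒ r6c9=6.
Step 17. [r3c3∈{8}] only 8 remains possible at r3c3, so r3c3=8.
Step 18. [r3c9∈{4}] nothing but 4 survives at r3c9. So r3c9=4.
Step 19. [r7c3∈{4,6}] across col 3, 4 lands solely at r7c3, so r7c3=4.
Step 20. [r8c8∈{4,6,7}] r8c8 is the only open cell in col 8 admitting 4, so r8c8=4.
Step 21. [r2c7∈{3,8}] col 7 places 3 nowhere but r2c7, so r2c7=3.
Step 22. [r4c7∈{2,5,8}] 8 has one home in col 7: r4c7, so r4c7=8.
Step 23. [r2c9∈{7,8}] across col 9, 8 lands solely at r2c9, so r2c9=8.
Step 24. [r8c9∈{2,7}] in col 9, 7 fits only at r8c9. So r8c9=7.
Step 25. [r8c1∈{1,6}] row 8 places 6 nowhere but r8c1. So r8c1=6.
Step 26. [r8c7∈{1,2}] across row 8, 1 lands solely at r8c7 ⇒ r8c7=1.
Step 27. [r7c7∈{2}] only 2 remains possible at r7c7. So r7c7=2.
Step 28. [r1c3∈{7}] only 7 remains possible at r1c3, so r1c3=7.
Step 29. [r2c5∈{4}] r2c5 has the single candidate 4 ⇒ r2c5=4.
Step 30. [r3c5∈{6}] r3c5 is down to just 6, so r3c5=6.
Step 31. [r7c1∈{1}] r7c1 is down to just 1 ⇒ r7c1=1.
Step 32. [r2c8∈{7}] only 7 remains possible at r2c8. So r2c8=7.
Step 33. [r4c8∈{5}] r4c8 has the single candidate 5 ⇒ r4c8=5.
Step 34. [r6c6∈{7}] r6c6's peers cover all but 7 ⇒ r6c6=7.
Step 35. [r1c4∈{9}] r1c4 is down to just 9 ⇒ r1c4=9.
Step 36. [r7c8∈{6}] r7c8's peers cover all but 6 ⇒ r7c8=6.
Step 37. [r3c2∈{2}] r3c2's peers cover all but 2. So r3c2=2.
Step 38. [r8c5∈{2}] only 2 remains possible at r8c5. So r8c5=2.
Step 39. [r4c2∈{7}] only 7 remains possible at r4c2, so r4c2=7.
Step 40. [r8c2∈{8}] only 8 remains possible at r8c2. So r8c2=8.
Step 41. [r2c1∈{5}] r2c1's peers cover all but 5, so r2c1=5.
Step 42. [r1c5∈{8}] r1c5's peers cover all but 8, so r1c5=8.
Step 43. [r9c2∈{9}] r9c2's peers cover all but 9. So r9c2=9.
Step 44. [r3c1∈{3}] r3c1 is down to just 3. So r3c1=3.
Step 45. [r4c3∈{6}] r4c3's peers cover all but 6, so r4c3=6.
Step 46. [r6c8∈{3}] r6c8's peers cover all but 3 ⇒ r6c8=3.
Step 47. [r9c6∈{4}] only 4 remains possible at r9c6. So r9c6=4.
Step 48. [r7c5∈{7}] nothing but 7 survives at r7c5. So r7c5=7.
Step 49. [r9c7∈{5}] r9c7's peers cover all but 5. So r9c7=5.
Step 50. [r8c4∈{3}] r8c4 is down to just 3 ⇒ r8c4=3.
Step 51. [r5c6∈{6}] nothing but 6 survives at r5c6 ⇒ r5c6=6.
Step 52. [r4c9∈{2}] r4c9 is down to just 2 ⇒ r4c9=2.

Answer: 4 1 7 9 8 3 6 2 5 / 5 6 9 1 4 2 3 7 8 / 3 2 8 7 6 5 9 1 4 / 9 7 6 4 3 1 8 5 2 / 8 4 3 2 5 6 7 9 1 / 2 5 1 8 9 7 4 3 6 / 1 3 4 5 7 8 2 6 9 / 6 8 5 3 2 9 1 4 7 / 7 9 2 6 1 4 5 8 3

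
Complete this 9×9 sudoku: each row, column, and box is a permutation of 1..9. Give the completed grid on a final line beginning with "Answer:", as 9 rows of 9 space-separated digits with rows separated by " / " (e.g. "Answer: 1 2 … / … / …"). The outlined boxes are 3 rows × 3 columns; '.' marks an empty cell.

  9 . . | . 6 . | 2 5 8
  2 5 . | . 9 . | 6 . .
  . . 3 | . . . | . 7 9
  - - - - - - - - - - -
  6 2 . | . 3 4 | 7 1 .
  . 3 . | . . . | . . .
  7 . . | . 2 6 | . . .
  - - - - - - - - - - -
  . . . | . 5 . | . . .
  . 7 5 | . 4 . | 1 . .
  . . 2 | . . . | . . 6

Step 1. [r3c7∈{4}] only 4 remains possible at r3c7. So r3c7=4.
Step 2. [r5c1∈{1,4,5,8}] col 1 places 5 nowhere but r5c1. So r5c1=5.
Step 3. [r2c8∈{3}] nothing but 3 survives at r2c8. So r2c8=3.
Step 4. [r7c3∈{1,4,6,8,9}] in col 3, 6 fits only at r7c3. So r7c3=6.
Step 5. [r7c9∈{2,3,4,7}] across col 9, 7 lands solely at r7c9 ⇒ r7c9=7.
Step 6. [r3c6∈{1,2,5,8}] col 6 places 5 nowhere but r3c6, so r3c6=5.
Step 7. [r3c4∈{1,2,8}] 2 has one home in row 3: r3c4, so r3c4=2.
Step 8. [r9c7∈{3,5,8,9}] in row 9, 5 fits only at r9c7. So r9c7=5.
Step 9. [r5c8∈{2,4,6,8,9}] 6 has one home in row 5: r5c8. So r5c8=6.
Step 10. [r2c9∈{1}] only 1 remains possible at r2c9. So r2c9=1.
Step 11. [r8c4∈{3,6,8,9}] r8c4 is the only open cell in row 8 admitting 6, so r8c4=6.
Step 12. [r3c2∈{1,6,8}] 6 has one home in row 3: r3c2, so r3c2=6.
Step 13. [r4c9∈{5}] r4c9's peers cover all but 5, so r4c9=5.
Step 14. [r6c4∈{1,5,8,9}] r6c4 is the only open cell in row 6 admitting 5 ⇒ r6c4=5.
Step 15. [r5c9∈{2,4}] 2 has one home in row 5: r5c9, so r5c9=2.
Step 16. [r5c3∈{1,4,8,9}] in row 5, 4 fits only at r5c3. So r5c3=4.
Step 17. [r1c2∈{1,4}] box 1 places 4 nowhere but r1c2, so r1c2=4.
Step 18. [r8c9∈{3}] only 3 remains possible at r8c9, so r8c9=3.
Step 19. [r8c1∈{8}] r8c1's peers cover all but 8, so r8c1=8.
Step 20. [r6c2∈{1,8,9}] col 2 places 8 nowhere but r6c2. So r6c2=8.
Step 21. [r4c4∈{8,9}] 8 has one home in row 4: r4c4, so r4c4=8.
Step 22. [r3c1∈{1}] only 1 remains possible at r3c1, so r3c1=1.
Step 23. [r1c3∈{7}] r1c3's peers cover all but 7. So r1c3=7.
Step 24. [r3c5∈{8}] r3c5 has the single candidate 8. So r3c5=8.
Step 25. [r2c6∈{7}] nothing but 7 survives at r2c6 ⇒ r2c6=7.
Step 26. [r5c7∈{8,9}] r5c7 is the only open cell in row 5 admitting 8 ⇒ r5c7=8.
Step 27. [r7c7∈{9}] r7c7 has the single candidate 9, so r7c7=9.
Step 28. [r8c6∈{2,9}] r8c6 is the only open cell in row 8 admitting 9, so r8c6=9.
Step 29. [r5c6∈{1}] r5c6 is down to just 1, so r5c6=1.
Step 30. [r9c5∈{1,7}] across col 5, 1 lands solely at r9c5. So r9c5=1.
Step 31. [r7c4∈{3}] r7c4's peers cover all but 3, so r7c4=3.
Step 32. [r9c6∈{8}] r9c6 has the single candidate 8, so r9c6=8.
Step 33. [r9c8∈{4}] only 4 remains possible at r9c8 ⇒ r9c8=4.
Step 34. [r7c8∈{2,8}] in row 7, 8 fits only at r7c8 ⇒ r7c8=8.
Step 35. [r6c3∈{1,9}] row 6 places 1 nowhere but r6c3. So r6c3=1.
Step 36. [r5c5∈{7}] r5c5 is down to just 7, so r5c5=7.
Step 37. [r7c1∈{4}] r7c1's peers cover all but 4, so r7c1=4.
Step 38. [r6c7∈{3}] nothing but 3 survives at r6c7. So r6c7=3.
Step 39. [r2c4∈{4}] r2c4's peers cover all but 4 ⇒ r2c4=4.
Step 40. [r4c3∈{9}] r4c3 has the single candidate 9, so r4c3=9.
Step 41. [r1c6∈{3}] only 3 remains possible at r1c6, so r1c6=3.
Step 42. [r9c1∈{3}] nothing but 3 survives at r9c1 ⇒ r9c1=3.
Step 43. [r9c2∈{9}] r9c2 is down to just 9, so r9c2=9.
Step 44. [r8c8∈{2}] r8c8's peers cover all but 2, so r8c8=2.
Step 45. [r6c9∈{4}] r6c9 is down to just 4, so r6c9=4.
Step 46. [r2c3∈{8}] only 8 remains possible at r2c3, so r2c3=8.
Step 47. [r1c4∈{1}] only 1 remains possible at r1c4, so r1c4=1.
Step 48. [r5c4∈{9}] r5c4 has the single candidate 9, so r5c4=9.
Step 49. [r7c6∈{2}] only 2 remains possible at r7c6 ⇒ r7c6=2.
Step 50. [r6c8∈{9}] only 9 remains possible at r6c8. So r6c8=9.
Step 51. [r7c2∈{1}] only 1 remains possible at r7c2. So r7c2=1.
Step 52. [r9c4∈{7}] only 7 remains possible at r9c4. So r9c4=7.

Answer: 9 4 7 1 6 3 2 5 8 / 2 5 8 4 9 7 6 3 1 / 1 6 3 2 8 5 4 7 9 / 6 2 9 8 3 4 7 1 5 / 5 3 4 9 7 1 8 6 2 / 7 8 1 5 2 6 3 9 4 / 4 1 6 3 5 2 9 8 7 / 8 7 5 6 4 9 1 2 3 / 3 9 2 7 1 8 5 4 6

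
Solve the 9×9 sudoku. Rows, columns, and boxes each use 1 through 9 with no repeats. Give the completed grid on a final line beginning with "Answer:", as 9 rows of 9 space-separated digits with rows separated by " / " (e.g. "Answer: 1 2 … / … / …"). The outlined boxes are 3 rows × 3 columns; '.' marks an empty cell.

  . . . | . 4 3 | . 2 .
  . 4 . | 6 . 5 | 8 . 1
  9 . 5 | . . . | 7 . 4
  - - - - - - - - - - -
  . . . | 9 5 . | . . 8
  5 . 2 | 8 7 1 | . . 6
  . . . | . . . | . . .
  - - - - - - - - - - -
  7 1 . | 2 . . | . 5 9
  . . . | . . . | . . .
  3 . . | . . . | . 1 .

Step 1. [r8c8∈{3,4,6,7,8}] 8 has one home in col 8: r8c8, so r8c8=8.
Step 2. [r1c4∈{1,7}] 7 has one home in box 2: r1c4 ⇒ r1c4=7.
Step 3. [r1c7∈{5,6,9}] 9 has one home in row 1: r1c7 ⇒ r1c7=9.
Step 4. [r2c8∈{3}] nothing but 3 survives at r2c8, so r2c8=3.
Step 5. [r3c2∈{2,3,6,8}] across row 3, 3 lands solely at r3c2. So r3c2=3.
Step 6. [r5c7∈{3,4}] across row 5, 3 lands solely at r5c7, so r5c7=3.
Step 7. [r4c3∈{1,3,4,6,7}] in row 4, 3 fits only at r4c3 ⇒ r4c3=3.
Step 8. [r5c8∈{4,9}] r5c8 is the only open cell in row 5 admitting 4 ⇒ r5c8=4.
Step 9. [r7c5∈{3,6,8}] across row 7, 3 lands solely at r7c5. So r7c5=3.
Step 10. [r5c2∈{9}] only 9 remains possible at r5c2, so r5c2=9.
Step 11. [r6c7∈{1,2,5}] across col 7, 5 lands solely at r6c7 ⇒ r6c7=5.
Step 12. [r4c8∈{7}] r4c8 has the single candidate 7, so r4c8=7.
Step 13. [r4c2∈{6}] r4c2's peers cover all but 6 ⇒ r4c2=6.
Step 14. [r6c9∈{2}] r6c9's peers cover all but 2 ⇒ r6c9=2.
Step 15. [r1c2∈{8}] r1c2 has the single candidate 8, so r1c2=8.
Step 16. [r6c1∈{1,4,8}] r6c1 is the only open cell in col 1 admitting 8. So r6c1=8.
Step 17. [r6c3∈{1,4,7}] 1 has one home in row 6: r6c3 ⇒ r6c3=1.
Step 18. [r1c3∈{6}] only 6 remains possible at r1c3. So r1c3=6.
Step 19. [r8c1∈{2,4,6}] col 1 places 6 nowhere but r8c1 ⇒ r8c1=6.
Step 20. [r2c5∈{2,9}] r2c5 is the only open cell in row 2 admitting 9 ⇒ r2c5=9.
Step 21. [r3c5∈{1,2,8}] 2 has one home in col 5: r3c5. So r3c5=2.
Step 22. [r9c5∈{6,8}] across col 5, 8 lands solely at r9c5 ⇒ r9c5=8.
Step 23. [r9c9∈{7}] nothing but 7 survives at r9c9. So r9c9=7.
Step 24. [r8c6∈{4,7,9}] in row 8, 7 fits only at r8c6. So r8c6=7.
Step 25. [r9c6∈{4,6,9}] across col 6, 9 lands solely at r9c6 ⇒ r9c6=9.
Step 26. [r9c3∈{4}] r9c3 is down to just 4, so r9c3=4.
Step 27. [r7c6∈{4,6}] in box 8, 6 fits only at r7c6, so r7c6=6.
Step 28. [r8c4∈{1,4,5}] r8c4 is the only open cell in box 8 admitting 4. So r8c4=4.
Step 29. [r8c2∈{2,5}] in row 8, 5 fits only at r8c2. So r8c2=5.
Step 30. [r6c6∈{4}] r6c6 has the single candidate 4, so r6c6=4.
Step 31. [r9c7∈{2,6}] across row 9, 6 lands solely at r9c7. So r9c7=6.
Step 32. [r4c6∈{2}] nothing but 2 survives at r4c6 ⇒ r4c6=2.
Step 33. [r6c5∈{6}] r6c5's peers cover all but 6, so r6c5=6.
Step 34. [r4c7∈{1}] r4c7 has the single candidate 1. So r4c7=1.
Step 35. [r3c4∈{1}] only 1 remains possible at r3c4, so r3c4=1.
Step 36. [r9c2∈{2}] only 2 remains possible at r9c2, so r9c2=2.
Step 37. [r8c5∈{1}] nothing but 1 survives at r8c5 ⇒ r8c5=1.
Step 38. [r1c1∈{1}] r1c1's peers cover all but 1 ⇒ r1c1=1.
Step 39. [r2c1∈{2}] nothing but 2 survives at r2c1. So r2c1=2.
Step 40. [r8c7∈{2}] r8c7 has the single candidate 2. So r8c7=2.
Step 41. [r8c9∈{3}] r8c9's peers cover all but 3, so r8c9=3.
Step 42. [r4c1∈{4}] r4c1's peers cover all but 4, so r4c1=4.
Step 43. [r6c2∈{7}] only 7 remains possible at r6c2. So r6c2=7.
Step 44. [r7c3∈{8}] only 8 remains possible at r7c3, so r7c3=8.
Step 45. [r1c9∈{5}] r1c9's peers cover all but 5. So r1c9=5.
Step 46. [r7c7∈{4}] only 4 remains possible at r7c7. So r7c7=4.
Step 47. [r2c3∈{7}] nothing but 7 survives at r2c3, so r2c3=7.
Step 48. [r8c3∈{9}] nothing but 9 survives at r8c3 ⇒ r8c3=9.
Step 49. [r3c6∈{8}] only 8 remains possible at r3c6. So r3c6=8.
Step 50. [r9c4∈{5}] r9c4 has the single candidate 5, so r9c4=5.
Step 51. [r6c8∈{9}] r6c8 is down to just 9. So r6c8=9.
Step 52. [r3c8∈{6}] nothing but 6 survives at r3c8, so r3c8=6.
Step 53. [r6c4∈{3}] r6c4 is down to just 3 ⇒ r6c4=3.

Answer: 1 8 6 7 4 3 9 2 5 / 2 4 7 6 9 5 8 3 1 / 9 3 5 1 2 8 7 6 4 / 4 6 3 9 5 2 1 7 8 / 5 9 2 8 7 1 3 4 6 / 8 7 1 3 6 4 5 9 2 / 7 1 8 2 3 6 4 5 9 / 6 5 9 4 1 7 2 8 3 / 3 2 4 5 8 9 6 1 7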